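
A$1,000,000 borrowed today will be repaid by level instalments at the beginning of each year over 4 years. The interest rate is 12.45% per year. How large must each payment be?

A$295,562.46

Level annuity due; solve PV = PMT × [(1 − (1+r)^−n)/r] × (1+r) for PMT.
Periodic rate r = 0.1245 per year.
With n = 4: PMT = 1,000,000 / ([(1 − (1+r)^−n)/r] × (1+r)) = A$295,562.46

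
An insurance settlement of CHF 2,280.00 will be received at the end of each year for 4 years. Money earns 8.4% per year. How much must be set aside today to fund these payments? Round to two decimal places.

CHF 7,484.90

This is an ordinary annuity: 4 payments of CHF 2,280.00 at the end of each year.
Periodic rate r = 0.084 per year.
PV = PMT × [(1 − (1+r)^−n)/r] = 2,280 × [1 − (1+r)^−4] / r = CHF 7,484.90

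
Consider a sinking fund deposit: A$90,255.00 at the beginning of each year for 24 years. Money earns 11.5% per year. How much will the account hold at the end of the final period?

A$11,055,047.23

This is an annuity due: 24 deposits of A$90,255.00 at the beginning of each year.
Periodic rate r = 0.115 per year.
FV = PMT × [((1+r)^n − 1)/r] × (1+r) = 90,255 × [(1+r)^24 − 1] / r × (1+r) = A$11,055,047.23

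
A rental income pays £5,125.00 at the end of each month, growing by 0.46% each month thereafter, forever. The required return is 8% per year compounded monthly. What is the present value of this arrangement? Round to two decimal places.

£2,479,838.71

Periodic rate r = 0.08/12 per month.
Growing perpetuity (Gordon): PV = PMT₁ / (r − g) = 5,125 / (r − 0.0046) = £2,479,838.71.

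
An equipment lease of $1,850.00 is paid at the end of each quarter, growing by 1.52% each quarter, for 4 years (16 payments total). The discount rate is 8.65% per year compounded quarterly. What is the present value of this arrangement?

Periodic rate r = 0.0865/4 per quarter; n is counted in quarters.
Growing ordinary annuity: PV = PMT₁ × [1 − ((1+g)/(1+r))^n] / (r − g) = 1,850 × [1 − ((1+0.0152)/(1+r))^16] / (r − 0.0152) = $27,646.14.

$27,646.14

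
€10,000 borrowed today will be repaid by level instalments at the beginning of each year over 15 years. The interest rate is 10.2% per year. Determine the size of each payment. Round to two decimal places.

Level annuity due; solve PV = PMT × [(1 − (1+r)^−n)/r] × (1+r) for PMT.
Periodic rate r = 0.102 per year.
With n = 15: PMT = 10,000 / ([(1 − (1+r)^−n)/r] × (1+r)) = €1,206.70

€1,206.70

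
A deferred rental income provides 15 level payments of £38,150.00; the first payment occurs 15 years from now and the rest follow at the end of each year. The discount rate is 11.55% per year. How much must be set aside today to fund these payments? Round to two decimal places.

£57,628.37

Ordinary annuity of 15 payments, first payment at period 15.
Periodic rate r = 0.1155 per year.
The ordinary-annuity PV formula values the stream one period before the first payment (period 14); discount that back 14 periods:
PV₀ = 38,150 × [1 − (1+r)^−15] / r × (1+r)^−14 = £57,628.37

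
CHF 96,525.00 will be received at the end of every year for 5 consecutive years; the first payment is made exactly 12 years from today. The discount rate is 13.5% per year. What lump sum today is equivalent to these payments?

Ordinary annuity of 5 payments, first payment at period 12.
Periodic rate r = 0.135 per year.
The ordinary-annuity PV formula values the stream one period before the first payment (period 11); discount that back 11 periods:
PV₀ = 96,525 × [1 − (1+r)^−5] / r × (1+r)^−11 = CHF 83,292.90

CHF 83,292.90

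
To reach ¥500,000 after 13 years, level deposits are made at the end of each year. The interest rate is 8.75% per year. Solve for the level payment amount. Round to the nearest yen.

Level ordinary annuity; solve FV = PMT × [((1+r)^n − 1)/r] for PMT.
Periodic rate r = 0.0875 per year.
With n = 13: PMT = 500,000 / ([((1+r)^n − 1)/r]) = ¥22,145

¥22,145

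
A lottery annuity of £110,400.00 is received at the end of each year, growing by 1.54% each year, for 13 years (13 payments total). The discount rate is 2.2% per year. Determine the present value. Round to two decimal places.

£1,351,159.79

Periodic rate r = 0.022 per year.
Growing ordinary annuity: PV = PMT₁ × [1 − ((1+g)/(1+r))^n] / (r − g) = 110,400 × [1 − ((1+0.0154)/(1+r))^13] / (r − 0.0154) = £1,351,159.79.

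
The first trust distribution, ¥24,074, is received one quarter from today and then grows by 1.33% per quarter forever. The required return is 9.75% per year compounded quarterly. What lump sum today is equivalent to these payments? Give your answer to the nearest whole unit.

¥2,173,725

Periodic rate r = 0.0975/4 per quarter.
Growing perpetuity (Gordon): PV = PMT₁ / (r − g) = 24,074 / (r − 0.0133) = ¥2,173,725.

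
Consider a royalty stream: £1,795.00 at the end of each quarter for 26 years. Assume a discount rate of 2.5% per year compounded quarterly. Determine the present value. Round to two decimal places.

£136,964.86

This is an ordinary annuity: 104 payments of £1,795.00 at the end of each quarter.
Periodic rate r = 0.025/4 per quarter; n is counted in quarters.
PV = PMT × [(1 − (1+r)^−n)/r] = 1,795 × [1 − (1+r)^−104] / r = £136,964.86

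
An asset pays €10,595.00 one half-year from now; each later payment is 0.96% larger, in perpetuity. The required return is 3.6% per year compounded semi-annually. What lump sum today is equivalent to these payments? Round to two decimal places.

€1,261,309.52

Periodic rate r = 0.036/2 per half-year.
Growing perpetuity (Gordon): PV = PMT₁ / (r − g) = 10,595 / (r − 0.0096) = €1,261,309.52.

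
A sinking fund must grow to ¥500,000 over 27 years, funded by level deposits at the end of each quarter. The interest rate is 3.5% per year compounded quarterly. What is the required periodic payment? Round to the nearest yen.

¥2,800

Level ordinary annuity; solve FV = PMT × [((1+r)^n − 1)/r] for PMT.
Periodic rate r = 0.035/4 per quarter; n is counted in quarters.
With n = 108: PMT = 500,000 / ([((1+r)^n − 1)/r]) = ¥2,800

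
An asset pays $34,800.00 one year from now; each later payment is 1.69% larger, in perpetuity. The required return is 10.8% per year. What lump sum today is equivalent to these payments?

Periodic rate r = 0.108 per year.
Growing perpetuity (Gordon): PV = PMT₁ / (r − g) = 34,800 / (r − 0.0169) = $381,997.80.

$381,997.80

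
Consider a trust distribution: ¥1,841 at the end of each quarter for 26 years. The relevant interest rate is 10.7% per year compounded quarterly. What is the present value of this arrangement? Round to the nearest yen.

¥64,403

This is an ordinary annuity: 104 payments of ¥1,841 at the end of each quarter.
Periodic rate r = 0.107/4 per quarter; n is counted in quarters.
PV = PMT × [(1 − (1+r)^−n)/r] = 1,841 × [1 − (1+r)^−104] / r = ¥64,403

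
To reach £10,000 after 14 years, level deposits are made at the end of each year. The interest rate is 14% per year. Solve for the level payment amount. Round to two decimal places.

Level ordinary annuity; solve FV = PMT × [((1+r)^n − 1)/r] for PMT.
Periodic rate r = 0.14 per year.
With n = 14: PMT = 10,000 / ([((1+r)^n − 1)/r]) = £266.09

£266.09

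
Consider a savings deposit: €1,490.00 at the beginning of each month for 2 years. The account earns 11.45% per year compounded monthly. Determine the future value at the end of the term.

This is an annuity due: 24 deposits of €1,490.00 at the beginning of each month.
Periodic rate r = 0.1145/12 per month; n is counted in months.
FV = PMT × [((1+r)^n − 1)/r] × (1+r) = 1,490 × [(1+r)^24 − 1] / r × (1+r) = €40,354.18

€40,354.18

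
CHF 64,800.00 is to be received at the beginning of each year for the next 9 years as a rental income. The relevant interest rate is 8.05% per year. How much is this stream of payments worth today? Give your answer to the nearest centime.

CHF 436,476.66

This is an annuity due: 9 payments of CHF 64,800.00 at the beginning of each year.
Periodic rate r = 0.0805 per year.
PV = PMT × [(1 − (1+r)^−n)/r] × (1+r) = 64,800 × [1 − (1+r)^−9] / r × (1+r) = CHF 436,476.66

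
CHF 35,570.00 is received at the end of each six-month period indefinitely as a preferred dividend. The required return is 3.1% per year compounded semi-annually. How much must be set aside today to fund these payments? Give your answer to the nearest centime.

Periodic rate r = 0.031/2 per half-year.
Level perpetuity: PV = PMT / r = 35,570 / (0.031/2) = CHF 2,294,838.71.

CHF 2,294,838.71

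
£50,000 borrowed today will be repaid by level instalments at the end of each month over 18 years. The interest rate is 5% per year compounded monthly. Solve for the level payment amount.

£351.52

Level ordinary annuity; solve PV = PMT × [(1 − (1+r)^−n)/r] for PMT.
Periodic rate r = 0.05/12 per month; n is counted in months.
With n = 216: PMT = 50,000 / ([(1 − (1+r)^−n)/r]) = £351.52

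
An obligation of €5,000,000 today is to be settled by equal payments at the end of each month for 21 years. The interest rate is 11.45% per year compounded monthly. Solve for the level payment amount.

€52,504.40

Level ordinary annuity; solve PV = PMT × [(1 − (1+r)^−n)/r] for PMT.
Periodic rate r = 0.1145/12 per month; n is counted in months.
With n = 252: PMT = 5,000,000 / ([(1 − (1+r)^−n)/r]) = €52,504.40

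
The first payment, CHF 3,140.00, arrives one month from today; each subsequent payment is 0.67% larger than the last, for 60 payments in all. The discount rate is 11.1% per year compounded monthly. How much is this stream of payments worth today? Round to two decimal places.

Periodic rate r = 0.111/12 per month; n is counted in months.
Growing ordinary annuity: PV = PMT₁ × [1 − ((1+g)/(1+r))^n] / (r − g) = 3,140 × [1 − ((1+0.0067)/(1+r))^60] / (r − 0.0067) = CHF 173,415.35.

CHF 173,415.35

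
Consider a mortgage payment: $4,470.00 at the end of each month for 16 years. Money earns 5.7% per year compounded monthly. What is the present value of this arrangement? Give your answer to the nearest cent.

$562,195.86

This is an ordinary annuity: 192 payments of $4,470.00 at the end of each month.
Periodic rate r = 0.057/12 per month; n is counted in months.
PV = PMT × [(1 − (1+r)^−n)/r] = 4,470 × [1 − (1+r)^−192] / r = $562,195.86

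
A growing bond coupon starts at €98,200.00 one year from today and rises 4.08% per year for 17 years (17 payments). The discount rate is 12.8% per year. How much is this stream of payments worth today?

Periodic rate r = 0.128 per year.
Growing ordinary annuity: PV = PMT₁ × [1 − ((1+g)/(1+r))^n] / (r − g) = 98,200 × [1 − ((1+0.0408)/(1+r))^17] / (r − 0.0408) = €839,343.50.

€839,343.50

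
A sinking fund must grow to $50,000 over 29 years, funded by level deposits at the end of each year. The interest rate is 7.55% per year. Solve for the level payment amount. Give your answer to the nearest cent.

$520.35

Level ordinary annuity; solve FV = PMT × [((1+r)^n − 1)/r] for PMT.
Periodic rate r = 0.0755 per year.
With n = 29: PMT = 50,000 / ([((1+r)^n − 1)/r]) = $520.35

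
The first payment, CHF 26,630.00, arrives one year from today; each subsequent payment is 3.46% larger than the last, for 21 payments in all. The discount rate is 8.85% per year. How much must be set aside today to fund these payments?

Periodic rate r = 0.0885 per year.
Growing ordinary annuity: PV = PMT₁ × [1 − ((1+g)/(1+r))^n] / (r − g) = 26,630 × [1 − ((1+0.0346)/(1+r))^21] / (r − 0.0346) = CHF 324,001.09.

CHF 324,001.09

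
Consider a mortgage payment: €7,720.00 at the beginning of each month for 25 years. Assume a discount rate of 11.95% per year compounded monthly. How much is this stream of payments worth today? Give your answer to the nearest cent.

€742,891.41

This is an annuity due: 300 payments of €7,720.00 at the beginning of each month.
Periodic rate r = 0.1195/12 per month; n is counted in months.
PV = PMT × [(1 − (1+r)^−n)/r] × (1+r) = 7,720 × [1 − (1+r)^−300] / r × (1+r) = €742,891.41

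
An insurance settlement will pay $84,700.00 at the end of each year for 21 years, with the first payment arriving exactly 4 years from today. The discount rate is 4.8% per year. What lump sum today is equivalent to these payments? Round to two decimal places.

Ordinary annuity of 21 payments, first payment at period 4.
Periodic rate r = 0.048 per year.
The ordinary-annuity PV formula values the stream one period before the first payment (period 3); discount that back 3 periods:
PV₀ = 84,700 × [1 − (1+r)^−21] / r × (1+r)^−3 = $960,298.78

$960,298.78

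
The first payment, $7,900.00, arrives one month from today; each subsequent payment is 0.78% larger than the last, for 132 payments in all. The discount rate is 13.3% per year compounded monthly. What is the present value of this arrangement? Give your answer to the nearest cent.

Periodic rate r = 0.133/12 per month; n is counted in months.
Growing ordinary annuity: PV = PMT₁ × [1 − ((1+g)/(1+r))^n] / (r − g) = 7,900 × [1 − ((1+0.0078)/(1+r))^132] / (r − 0.0078) = $839,884.08.

$839,884.08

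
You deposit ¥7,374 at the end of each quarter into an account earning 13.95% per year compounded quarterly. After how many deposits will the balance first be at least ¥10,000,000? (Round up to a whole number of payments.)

114 payments

Periodic rate r = 0.1395/4 per quarter; n is counted in quarters.
Ordinary annuity FV: 10,000,000 = 7,374 × [((1+r)^n − 1)/r].
(1+r)^n = 1 + 10,000,000 × r / 7,374, so n = ln(1 + 10,000,000·r/7,374) / ln(1+r) = 113.11.
Round up to a whole number of payments: n = 114.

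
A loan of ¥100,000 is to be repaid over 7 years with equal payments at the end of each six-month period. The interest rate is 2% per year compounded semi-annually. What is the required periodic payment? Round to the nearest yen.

Level ordinary annuity; solve PV = PMT × [(1 − (1+r)^−n)/r] for PMT.
Periodic rate r = 0.02/2 per half-year; n is counted in half-years.
With n = 14: PMT = 100,000 / ([(1 − (1+r)^−n)/r]) = ¥7,690

¥7,690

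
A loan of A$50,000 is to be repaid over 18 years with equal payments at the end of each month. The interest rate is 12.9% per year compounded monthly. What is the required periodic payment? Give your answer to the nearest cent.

Level ordinary annuity; solve PV = PMT × [(1 − (1+r)^−n)/r] for PMT.
Periodic rate r = 0.129/12 per month; n is counted in months.
With n = 216: PMT = 50,000 / ([(1 − (1+r)^−n)/r]) = A$596.76

A$596.76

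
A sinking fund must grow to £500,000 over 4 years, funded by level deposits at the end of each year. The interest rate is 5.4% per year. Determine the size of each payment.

£115,318.40

Level ordinary annuity; solve FV = PMT × [((1+r)^n − 1)/r] for PMT.
Periodic rate r = 0.054 per year.
With n = 4: PMT = 500,000 / ([((1+r)^n − 1)/r]) = £115,318.40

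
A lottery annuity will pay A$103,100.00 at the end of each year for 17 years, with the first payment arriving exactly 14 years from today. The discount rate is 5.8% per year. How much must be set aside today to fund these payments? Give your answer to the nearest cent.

A$526,579.06

Ordinary annuity of 17 payments, first payment at period 14.
Periodic rate r = 0.058 per year.
The ordinary-annuity PV formula values the stream one period before the first payment (period 13); discount that back 13 periods:
PV₀ = 103,100 × [1 − (1+r)^−17] / r × (1+r)^−13 = A$526,579.06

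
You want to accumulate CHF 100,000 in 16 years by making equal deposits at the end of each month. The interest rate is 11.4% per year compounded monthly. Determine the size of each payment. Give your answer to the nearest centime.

CHF 184.70

Level ordinary annuity; solve FV = PMT × [((1+r)^n − 1)/r] for PMT.
Periodic rate r = 0.114/12 per month; n is counted in months.
With n = 192: PMT = 100,000 / ([((1+r)^n − 1)/r]) = CHF 184.70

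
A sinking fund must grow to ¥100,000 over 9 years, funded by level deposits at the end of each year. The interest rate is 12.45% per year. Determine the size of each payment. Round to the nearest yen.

Level ordinary annuity; solve FV = PMT × [((1+r)^n − 1)/r] for PMT.
Periodic rate r = 0.1245 per year.
With n = 9: PMT = 100,000 / ([((1+r)^n − 1)/r]) = ¥6,640

¥6,640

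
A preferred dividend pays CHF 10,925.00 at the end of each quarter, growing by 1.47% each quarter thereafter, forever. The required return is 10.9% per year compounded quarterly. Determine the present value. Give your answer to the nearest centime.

Periodic rate r = 0.109/4 per quarter.
Growing perpetuity (Gordon): PV = PMT₁ / (r − g) = 10,925 / (r − 0.0147) = CHF 870,517.93.

CHF 870,517.93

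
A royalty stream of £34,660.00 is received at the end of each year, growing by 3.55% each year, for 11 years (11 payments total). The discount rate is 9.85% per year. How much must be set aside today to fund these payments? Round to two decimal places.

£262,856.85

Periodic rate r = 0.0985 per year.
Growing ordinary annuity: PV = PMT₁ × [1 − ((1+g)/(1+r))^n] / (r − g) = 34,660 × [1 − ((1+0.0355)/(1+r))^11] / (r − 0.0355) = £262,856.85.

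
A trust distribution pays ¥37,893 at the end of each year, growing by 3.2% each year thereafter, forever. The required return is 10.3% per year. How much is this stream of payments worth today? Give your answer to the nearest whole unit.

¥533,704

Periodic rate r = 0.103 per year.
Growing perpetuity (Gordon): PV = PMT₁ / (r − g) = 37,893 / (r − 0.032) = ¥533,704.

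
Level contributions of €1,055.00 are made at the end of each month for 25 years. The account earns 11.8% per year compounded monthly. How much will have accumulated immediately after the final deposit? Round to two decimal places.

€1,913,228.04

This is an ordinary annuity: 300 deposits of €1,055.00 at the end of each month.
Periodic rate r = 0.118/12 per month; n is counted in months.
FV = PMT × [((1+r)^n − 1)/r] = 1,055 × [(1+r)^300 − 1] / r = €1,913,228.04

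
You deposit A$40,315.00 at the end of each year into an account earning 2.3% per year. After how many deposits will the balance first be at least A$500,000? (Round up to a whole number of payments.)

12 payments

Periodic rate r = 0.023 per year.
Ordinary annuity FV: 500,000 = 40,315 × [((1+r)^n − 1)/r].
(1+r)^n = 1 + 500,000 × r / 40,315, so n = ln(1 + 500,000·r/40,315) / ln(1+r) = 11.04.
Round up to a whole number of payments: n = 12.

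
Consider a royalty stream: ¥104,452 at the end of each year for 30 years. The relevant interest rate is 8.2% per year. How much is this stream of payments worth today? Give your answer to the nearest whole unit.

This is an ordinary annuity: 30 payments of ¥104,452 at the end of each year.
Periodic rate r = 0.082 per year.
PV = PMT × [(1 − (1+r)^−n)/r] = 104,452 × [1 − (1+r)^−30] / r = ¥1,154,052

¥1,154,052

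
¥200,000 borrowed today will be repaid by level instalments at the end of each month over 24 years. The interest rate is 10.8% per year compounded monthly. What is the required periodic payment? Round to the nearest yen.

Level ordinary annuity; solve PV = PMT × [(1 − (1+r)^−n)/r] for PMT.
Periodic rate r = 0.108/12 per month; n is counted in months.
With n = 288: PMT = 200,000 / ([(1 − (1+r)^−n)/r]) = ¥1,948

¥1,948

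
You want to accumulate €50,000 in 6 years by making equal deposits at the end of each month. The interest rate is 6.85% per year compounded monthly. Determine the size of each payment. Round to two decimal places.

Level ordinary annuity; solve FV = PMT × [((1+r)^n − 1)/r] for PMT.
Periodic rate r = 0.0685/12 per month; n is counted in months.
With n = 72: PMT = 50,000 / ([((1+r)^n − 1)/r]) = €563.44

€563.44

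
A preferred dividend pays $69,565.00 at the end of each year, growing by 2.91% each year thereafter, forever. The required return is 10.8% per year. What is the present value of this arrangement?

Periodic rate r = 0.108 per year.
Growing perpetuity (Gordon): PV = PMT₁ / (r − g) = 69,565 / (r − 0.0291) = $881,685.68.

$881,685.68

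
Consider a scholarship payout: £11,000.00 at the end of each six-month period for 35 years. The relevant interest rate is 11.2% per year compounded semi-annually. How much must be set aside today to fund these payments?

£192,096.15

This is an ordinary annuity: 70 payments of £11,000.00 at the end of each six-month period.
Periodic rate r = 0.112/2 per half-year; n is counted in half-years.
PV = PMT × [(1 − (1+r)^−n)/r] = 11,000 × [1 − (1+r)^−70] / r = £192,096.15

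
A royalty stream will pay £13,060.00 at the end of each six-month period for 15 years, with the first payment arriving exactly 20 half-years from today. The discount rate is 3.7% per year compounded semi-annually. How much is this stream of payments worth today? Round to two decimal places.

Ordinary annuity of 30 payments, first payment at period 20.
Periodic rate r = 0.037/2 per half-year; n is counted in half-years.
The ordinary-annuity PV formula values the stream one period before the first payment (period 19); discount that back 19 periods:
PV₀ = 13,060 × [1 − (1+r)^−30] / r × (1+r)^−19 = £210,795.57

£210,795.57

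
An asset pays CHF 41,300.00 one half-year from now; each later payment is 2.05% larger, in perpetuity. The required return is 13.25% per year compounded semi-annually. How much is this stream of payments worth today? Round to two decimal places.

Periodic rate r = 0.1325/2 per half-year.
Growing perpetuity (Gordon): PV = PMT₁ / (r − g) = 41,300 / (r − 0.0205) = CHF 902,732.24.

CHF 902,732.24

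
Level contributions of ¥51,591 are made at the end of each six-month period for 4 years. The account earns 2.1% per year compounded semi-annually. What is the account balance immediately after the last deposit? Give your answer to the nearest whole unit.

This is an ordinary annuity: 8 deposits of ¥51,591 at the end of each six-month period.
Periodic rate r = 0.021/2 per half-year; n is counted in half-years.
FV = PMT × [((1+r)^n − 1)/r] = 51,591 × [(1+r)^8 − 1] / r = ¥428,218

¥428,218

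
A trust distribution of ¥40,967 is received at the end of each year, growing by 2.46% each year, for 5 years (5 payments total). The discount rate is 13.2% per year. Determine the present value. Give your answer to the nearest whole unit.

¥149,720

Periodic rate r = 0.132 per year.
Growing ordinary annuity: PV = PMT₁ × [1 − ((1+g)/(1+r))^n] / (r − g) = 40,967 × [1 − ((1+0.0246)/(1+r))^5] / (r − 0.0246) = ¥149,720.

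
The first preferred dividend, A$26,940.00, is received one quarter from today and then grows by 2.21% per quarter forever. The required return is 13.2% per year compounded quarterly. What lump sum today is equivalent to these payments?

A$2,471,559.63

Periodic rate r = 0.132/4 per quarter.
Growing perpetuity (Gordon): PV = PMT₁ / (r − g) = 26,940 / (r − 0.0221) = A$2,471,559.63.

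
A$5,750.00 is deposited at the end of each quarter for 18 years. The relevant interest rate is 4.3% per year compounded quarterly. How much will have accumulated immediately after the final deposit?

A$620,189.14

This is an ordinary annuity: 72 deposits of A$5,750.00 at the end of each quarter.
Periodic rate r = 0.043/4 per quarter; n is counted in quarters.
FV = PMT × [((1+r)^n − 1)/r] = 5,750 × [(1+r)^72 − 1] / r = A$620,189.14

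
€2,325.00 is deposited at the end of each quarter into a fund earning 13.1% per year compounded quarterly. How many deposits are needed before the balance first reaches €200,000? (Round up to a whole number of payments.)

42 payments

Periodic rate r = 0.131/4 per quarter; n is counted in quarters.
Ordinary annuity FV: 200,000 = 2,325 × [((1+r)^n − 1)/r].
(1+r)^n = 1 + 200,000 × r / 2,325, so n = ln(1 + 200,000·r/2,325) / ln(1+r) = 41.57.
Round up to a whole number of payments: n = 42.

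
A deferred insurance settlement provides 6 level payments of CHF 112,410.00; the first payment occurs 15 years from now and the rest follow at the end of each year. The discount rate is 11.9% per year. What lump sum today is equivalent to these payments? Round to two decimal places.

CHF 96,029.64

Ordinary annuity of 6 payments, first payment at period 15.
Periodic rate r = 0.119 per year.
The ordinary-annuity PV formula values the stream one period before the first payment (period 14); discount that back 14 periods:
PV₀ = 112,410 × [1 − (1+r)^−6] / r × (1+r)^−14 = CHF 96,029.64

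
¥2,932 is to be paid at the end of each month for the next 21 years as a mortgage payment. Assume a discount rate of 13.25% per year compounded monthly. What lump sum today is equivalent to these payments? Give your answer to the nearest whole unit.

This is an ordinary annuity: 252 payments of ¥2,932 at the end of each month.
Periodic rate r = 0.1325/12 per month; n is counted in months.
PV = PMT × [(1 − (1+r)^−n)/r] = 2,932 × [1 − (1+r)^−252] / r = ¥248,855

¥248,855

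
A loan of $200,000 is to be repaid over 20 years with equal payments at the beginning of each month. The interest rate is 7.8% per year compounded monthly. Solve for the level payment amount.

Level annuity due; solve PV = PMT × [(1 − (1+r)^−n)/r] × (1+r) for PMT.
Periodic rate r = 0.078/12 per month; n is counted in months.
With n = 240: PMT = 200,000 / ([(1 − (1+r)^−n)/r] × (1+r)) = $1,637.43

$1,637.43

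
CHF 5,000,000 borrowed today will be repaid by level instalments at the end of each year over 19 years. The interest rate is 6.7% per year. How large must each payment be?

Level ordinary annuity; solve PV = PMT × [(1 − (1+r)^−n)/r] for PMT.
Periodic rate r = 0.067 per year.
With n = 19: PMT = 5,000,000 / ([(1 − (1+r)^−n)/r]) = CHF 472,936.35

CHF 472,936.35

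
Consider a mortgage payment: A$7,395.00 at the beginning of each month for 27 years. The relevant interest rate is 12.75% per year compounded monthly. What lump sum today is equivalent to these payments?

This is an annuity due: 324 payments of A$7,395.00 at the beginning of each month.
Periodic rate r = 0.1275/12 per month; n is counted in months.
PV = PMT × [(1 − (1+r)^−n)/r] × (1+r) = 7,395 × [1 − (1+r)^−324] / r × (1+r) = A$680,484.89

A$680,484.89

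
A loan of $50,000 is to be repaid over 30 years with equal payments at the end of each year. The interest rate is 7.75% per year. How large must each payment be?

Level ordinary annuity; solve PV = PMT × [(1 − (1+r)^−n)/r] for PMT.
Periodic rate r = 0.0775 per year.
With n = 30: PMT = 50,000 / ([(1 − (1+r)^−n)/r]) = $4,337.03

$4,337.03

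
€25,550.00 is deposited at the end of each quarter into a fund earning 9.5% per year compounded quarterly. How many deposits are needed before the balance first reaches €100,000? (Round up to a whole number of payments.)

Periodic rate r = 0.095/4 per quarter; n is counted in quarters.
Ordinary annuity FV: 100,000 = 25,550 × [((1+r)^n − 1)/r].
(1+r)^n = 1 + 100,000 × r / 25,550, so n = ln(1 + 100,000·r/25,550) / ln(1+r) = 3.79.
Round up to a whole number of payments: n = 4.

4 payments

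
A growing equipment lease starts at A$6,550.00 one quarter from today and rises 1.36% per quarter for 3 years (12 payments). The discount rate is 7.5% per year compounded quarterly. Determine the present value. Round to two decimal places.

A$75,043.97

Periodic rate r = 0.075/4 per quarter; n is counted in quarters.
Growing ordinary annuity: PV = PMT₁ × [1 − ((1+g)/(1+r))^n] / (r − g) = 6,550 × [1 − ((1+0.0136)/(1+r))^12] / (r − 0.0136) = A$75,043.97.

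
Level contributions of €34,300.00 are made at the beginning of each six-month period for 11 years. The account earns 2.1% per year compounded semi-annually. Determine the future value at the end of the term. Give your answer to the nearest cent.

This is an annuity due: 22 deposits of €34,300.00 at the beginning of each six-month period.
Periodic rate r = 0.021/2 per half-year; n is counted in half-years.
FV = PMT × [((1+r)^n − 1)/r] × (1+r) = 34,300 × [(1+r)^22 − 1] / r × (1+r) = €852,781.20

€852,781.20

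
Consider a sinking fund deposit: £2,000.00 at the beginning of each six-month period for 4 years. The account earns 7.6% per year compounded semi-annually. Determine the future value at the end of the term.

This is an annuity due: 8 deposits of £2,000.00 at the beginning of each six-month period.
Periodic rate r = 0.076/2 per half-year; n is counted in half-years.
FV = PMT × [((1+r)^n − 1)/r] × (1+r) = 2,000 × [(1+r)^8 − 1] / r × (1+r) = £18,992.96

£18,992.96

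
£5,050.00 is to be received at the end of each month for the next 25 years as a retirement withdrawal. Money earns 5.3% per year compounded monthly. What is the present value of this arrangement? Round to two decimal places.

This is an ordinary annuity: 300 payments of £5,050.00 at the end of each month.
Periodic rate r = 0.053/12 per month; n is counted in months.
PV = PMT × [(1 − (1+r)^−n)/r] = 5,050 × [1 − (1+r)^−300] / r = £838,590.16

£838,590.16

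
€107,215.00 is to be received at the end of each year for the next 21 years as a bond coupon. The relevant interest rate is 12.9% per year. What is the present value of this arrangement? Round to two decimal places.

€766,097.13

This is an ordinary annuity: 21 payments of €107,215.00 at the end of each year.
Periodic rate r = 0.129 per year.
PV = PMT × [(1 − (1+r)^−n)/r] = 107,215 × [1 − (1+r)^−21] / r = €766,097.13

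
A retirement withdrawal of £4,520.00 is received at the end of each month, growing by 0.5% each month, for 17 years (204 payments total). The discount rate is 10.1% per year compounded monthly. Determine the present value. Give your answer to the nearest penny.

£660,939.95

Periodic rate r = 0.101/12 per month; n is counted in months.
Growing ordinary annuity: PV = PMT₁ × [1 − ((1+g)/(1+r))^n] / (r − g) = 4,520 × [1 − ((1+0.005)/(1+r))^204] / (r − 0.005) = £660,939.95.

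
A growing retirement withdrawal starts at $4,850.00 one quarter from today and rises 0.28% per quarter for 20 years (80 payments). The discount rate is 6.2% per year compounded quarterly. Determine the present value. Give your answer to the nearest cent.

Periodic rate r = 0.062/4 per quarter; n is counted in quarters.
Growing ordinary annuity: PV = PMT₁ × [1 − ((1+g)/(1+r))^n] / (r − g) = 4,850 × [1 − ((1+0.0028)/(1+r))^80] / (r − 0.0028) = $242,352.62.

$242,352.62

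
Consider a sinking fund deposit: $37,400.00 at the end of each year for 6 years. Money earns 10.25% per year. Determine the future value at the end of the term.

$290,390.50

This is an ordinary annuity: 6 deposits of $37,400.00 at the end of each year.
Periodic rate r = 0.1025 per year.
FV = PMT × [((1+r)^n − 1)/r] = 37,400 × [(1+r)^6 − 1] / r = $290,390.50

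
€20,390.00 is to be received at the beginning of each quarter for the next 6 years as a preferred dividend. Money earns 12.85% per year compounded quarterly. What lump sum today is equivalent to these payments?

€348,385.83

This is an annuity due: 24 payments of €20,390.00 at the beginning of each quarter.
Periodic rate r = 0.1285/4 per quarter; n is counted in quarters.
PV = PMT × [(1 − (1+r)^−n)/r] × (1+r) = 20,390 × [1 − (1+r)^−24] / r × (1+r) = €348,385.83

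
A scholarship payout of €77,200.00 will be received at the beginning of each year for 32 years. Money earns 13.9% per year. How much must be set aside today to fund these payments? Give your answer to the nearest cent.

This is an annuity due: 32 payments of €77,200.00 at the beginning of each year.
Periodic rate r = 0.139 per year.
PV = PMT × [(1 − (1+r)^−n)/r] × (1+r) = 77,200 × [1 − (1+r)^−32] / r × (1+r) = €622,769.90

€622,769.90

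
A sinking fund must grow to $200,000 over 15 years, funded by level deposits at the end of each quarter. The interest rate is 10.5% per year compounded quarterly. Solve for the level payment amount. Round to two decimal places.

$1,406.16

Level ordinary annuity; solve FV = PMT × [((1+r)^n − 1)/r] for PMT.
Periodic rate r = 0.105/4 per quarter; n is counted in quarters.
With n = 60: PMT = 200,000 / ([((1+r)^n − 1)/r]) = $1,406.16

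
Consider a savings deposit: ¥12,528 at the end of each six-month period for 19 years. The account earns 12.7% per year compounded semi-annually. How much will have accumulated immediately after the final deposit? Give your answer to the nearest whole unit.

This is an ordinary annuity: 38 deposits of ¥12,528 at the end of each six-month period.
Periodic rate r = 0.127/2 per half-year; n is counted in half-years.
FV = PMT × [((1+r)^n − 1)/r] = 12,528 × [(1+r)^38 − 1] / r = ¥1,849,779

¥1,849,779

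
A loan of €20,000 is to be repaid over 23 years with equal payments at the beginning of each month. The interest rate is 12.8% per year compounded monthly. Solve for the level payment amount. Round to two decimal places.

Level annuity due; solve PV = PMT × [(1 − (1+r)^−n)/r] × (1+r) for PMT.
Periodic rate r = 0.128/12 per month; n is counted in months.
With n = 276: PMT = 20,000 / ([(1 − (1+r)^−n)/r] × (1+r)) = €223.01

€223.01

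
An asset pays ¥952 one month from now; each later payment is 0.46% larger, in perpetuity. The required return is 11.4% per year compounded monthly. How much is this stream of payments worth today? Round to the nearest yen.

¥194,286

Periodic rate r = 0.114/12 per month.
Growing perpetuity (Gordon): PV = PMT₁ / (r − g) = 952 / (r − 0.0046) = ¥194,286.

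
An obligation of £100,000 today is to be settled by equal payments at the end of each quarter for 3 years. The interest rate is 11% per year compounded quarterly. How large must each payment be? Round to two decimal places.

£9,896.87

Level ordinary annuity; solve PV = PMT × [(1 − (1+r)^−n)/r] for PMT.
Periodic rate r = 0.11/4 per quarter; n is counted in quarters.
With n = 12: PMT = 100,000 / ([(1 − (1+r)^−n)/r]) = £9,896.87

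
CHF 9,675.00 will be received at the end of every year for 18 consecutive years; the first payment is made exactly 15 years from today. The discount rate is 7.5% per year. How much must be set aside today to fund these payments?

CHF 34,117.18

Ordinary annuity of 18 payments, first payment at period 15.
Periodic rate r = 0.075 per year.
The ordinary-annuity PV formula values the stream one period before the first payment (period 14); discount that back 14 periods:
PV₀ = 9,675 × [1 − (1+r)^−18] / r × (1+r)^−14 = CHF 34,117.18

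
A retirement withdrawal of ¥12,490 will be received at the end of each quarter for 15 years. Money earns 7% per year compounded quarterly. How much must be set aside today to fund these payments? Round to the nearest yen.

This is an ordinary annuity: 60 payments of ¥12,490 at the end of each quarter.
Periodic rate r = 0.07/4 per quarter; n is counted in quarters.
PV = PMT × [(1 − (1+r)^−n)/r] = 12,490 × [1 − (1+r)^−60] / r = ¥461,680

¥461,680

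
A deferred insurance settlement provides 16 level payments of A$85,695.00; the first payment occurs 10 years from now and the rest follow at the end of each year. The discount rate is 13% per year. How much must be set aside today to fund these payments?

A$188,385.88

Ordinary annuity of 16 payments, first payment at period 10.
Periodic rate r = 0.13 per year.
The ordinary-annuity PV formula values the stream one period before the first payment (period 9); discount that back 9 periods:
PV₀ = 85,695 × [1 − (1+r)^−16] / r × (1+r)^−9 = A$188,385.88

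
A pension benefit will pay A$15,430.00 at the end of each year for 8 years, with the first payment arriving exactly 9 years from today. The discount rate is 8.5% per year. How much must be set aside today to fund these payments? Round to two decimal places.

Ordinary annuity of 8 payments, first payment at period 9.
Periodic rate r = 0.085 per year.
The ordinary-annuity PV formula values the stream one period before the first payment (period 8); discount that back 8 periods:
PV₀ = 15,430 × [1 − (1+r)^−8] / r × (1+r)^−8 = A$45,304.80

A$45,304.80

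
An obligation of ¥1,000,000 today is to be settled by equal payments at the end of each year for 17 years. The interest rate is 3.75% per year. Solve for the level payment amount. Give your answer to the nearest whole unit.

¥80,613

Level ordinary annuity; solve PV = PMT × [(1 − (1+r)^−n)/r] for PMT.
Periodic rate r = 0.0375 per year.
With n = 17: PMT = 1,000,000 / ([(1 − (1+r)^−n)/r]) = ¥80,613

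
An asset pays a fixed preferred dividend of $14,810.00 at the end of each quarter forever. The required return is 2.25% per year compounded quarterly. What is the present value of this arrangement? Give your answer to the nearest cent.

$2,632,888.89

Periodic rate r = 0.0225/4 per quarter.
Level perpetuity: PV = PMT / r = 14,810 / (0.0225/4) = $2,632,888.89.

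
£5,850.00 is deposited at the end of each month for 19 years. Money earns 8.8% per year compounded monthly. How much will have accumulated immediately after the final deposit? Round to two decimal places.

£3,422,591.39

This is an ordinary annuity: 228 deposits of £5,850.00 at the end of each month.
Periodic rate r = 0.088/12 per month; n is counted in months.
FV = PMT × [((1+r)^n − 1)/r] = 5,850 × [(1+r)^228 − 1] / r = £3,422,591.39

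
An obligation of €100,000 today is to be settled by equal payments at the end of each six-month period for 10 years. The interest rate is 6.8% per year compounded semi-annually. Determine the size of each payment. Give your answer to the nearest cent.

Level ordinary annuity; solve PV = PMT × [(1 − (1+r)^−n)/r] for PMT.
Periodic rate r = 0.068/2 per half-year; n is counted in half-years.
With n = 20: PMT = 100,000 / ([(1 − (1+r)^−n)/r]) = €6,972.59

€6,972.59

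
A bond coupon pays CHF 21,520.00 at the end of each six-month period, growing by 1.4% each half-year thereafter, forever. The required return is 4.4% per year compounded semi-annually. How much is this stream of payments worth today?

Periodic rate r = 0.044/2 per half-year.
Growing perpetuity (Gordon): PV = PMT₁ / (r − g) = 21,520 / (r − 0.014) = CHF 2,690,000.00.

CHF 2,690,000.00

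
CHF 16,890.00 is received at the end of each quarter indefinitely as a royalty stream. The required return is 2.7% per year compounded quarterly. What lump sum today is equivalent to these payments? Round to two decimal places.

Periodic rate r = 0.027/4 per quarter.
Level perpetuity: PV = PMT / r = 16,890 / (0.027/4) = CHF 2,502,222.22.

CHF 2,502,222.22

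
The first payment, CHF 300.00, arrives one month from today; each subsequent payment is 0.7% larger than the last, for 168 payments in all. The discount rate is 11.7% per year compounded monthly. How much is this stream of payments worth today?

CHF 40,096.99

Periodic rate r = 0.117/12 per month; n is counted in months.
Growing ordinary annuity: PV = PMT₁ × [1 − ((1+g)/(1+r))^n] / (r − g) = 300 × [1 − ((1+0.007)/(1+r))^168] / (r − 0.007) = CHF 40,096.99.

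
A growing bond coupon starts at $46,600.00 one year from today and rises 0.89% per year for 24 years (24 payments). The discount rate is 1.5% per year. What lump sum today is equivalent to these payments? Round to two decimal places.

Periodic rate r = 0.015 per year.
Growing ordinary annuity: PV = PMT₁ × [1 − ((1+g)/(1+r))^n] / (r − g) = 46,600 × [1 − ((1+0.0089)/(1+r))^24] / (r − 0.0089) = $1,028,970.80.

$1,028,970.80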